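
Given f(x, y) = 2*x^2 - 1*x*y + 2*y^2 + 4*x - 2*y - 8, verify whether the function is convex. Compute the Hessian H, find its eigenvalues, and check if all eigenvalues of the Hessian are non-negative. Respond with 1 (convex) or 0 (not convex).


The Hessian of f(x,y) = 2*x^2 - 1*x*y + 2*y^2 + 4*x - 2*y - 8 is:
H = [[4, -1], [-1, 4]]
Trace = 4 + 4 = 8
Determinant = 4*4 - (-1)^2 = 15
Discriminant = (8)^2 - 4*15 = 4.0
Eigenvalues: lambda_1 = 3.0, lambda_2 = 5.0
The function is convex.

1


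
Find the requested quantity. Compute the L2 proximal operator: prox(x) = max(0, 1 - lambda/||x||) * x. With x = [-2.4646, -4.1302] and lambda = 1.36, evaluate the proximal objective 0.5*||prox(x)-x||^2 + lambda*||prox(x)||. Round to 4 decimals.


Step 1: Compute ||x||.
||x|| = 4.8097
Step 2: Compute scaling factor.
scale = max(0, 1 - 1.36/4.8097) = 0.7172
Step 3: prox(x) = [-1.7677, -2.9623]
||prox(x)|| = 3.4497
Step 4: Proximal objective.
0.5*||prox-x||^2 = 0.9248
lambda*||prox|| = 4.6916
Total = 5.6163


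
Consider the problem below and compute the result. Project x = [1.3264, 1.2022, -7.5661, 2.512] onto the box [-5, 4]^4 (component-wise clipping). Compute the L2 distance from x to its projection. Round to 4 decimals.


Project each component onto [-5, 4].
clip(1.3264) = 1.3264, clip(1.2022) = 1.2022, clip(-7.5661) = -5.0, clip(2.512) = 2.512
Projection = [1.3264, 1.2022, -5.0, 2.512]
Squared diffs: [0.0, 0.0, 6.5849, 0.0]
Distance = sqrt(6.5849) = 2.5661


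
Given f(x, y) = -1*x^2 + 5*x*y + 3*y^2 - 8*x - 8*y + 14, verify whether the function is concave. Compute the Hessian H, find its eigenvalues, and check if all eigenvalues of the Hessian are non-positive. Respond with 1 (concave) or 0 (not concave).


The Hessian of f(x,y) = -1*x^2 + 5*x*y + 3*y^2 - 8*x - 8*y + 14 is:
H = [[-2, 5], [5, 6]]
Trace = -2 + 6 = 4
Determinant = -2*6 - (5)^2 = -37
Discriminant = (4)^2 - 4*-37 = 164.0
Eigenvalues: lambda_1 = -4.4031, lambda_2 = 8.4031
The function is not concave.

0


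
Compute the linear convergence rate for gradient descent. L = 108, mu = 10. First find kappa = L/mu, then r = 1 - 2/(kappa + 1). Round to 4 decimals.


Step 1: Compute the condition number.
kappa = L/mu = 108/10 = 10.8
Step 2: Compute the convergence rate.
r = 1 - 2/(kappa + 1) = 1 - 2*mu/(L + mu) = (L - mu)/(L + mu) = 98/118 = 0.8305


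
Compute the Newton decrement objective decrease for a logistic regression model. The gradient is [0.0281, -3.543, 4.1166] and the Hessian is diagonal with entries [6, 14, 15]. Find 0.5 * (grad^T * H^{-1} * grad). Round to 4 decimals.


Step 1: H is diagonal, so H^(-1) * g = [0.0047, -0.2531, 0.2744].
Step 2: g^T H^(-1) g = sum_i g_i^2 / H_ii
  = (0.0281)^2/6 + (-3.543)^2/14 + (4.1166)^2/15
  = 0.0001 + 0.8966 + 1.1298 = 2.0265
Step 3: Objective decrease = 0.5 * g^T H^(-1) g = 1.0133


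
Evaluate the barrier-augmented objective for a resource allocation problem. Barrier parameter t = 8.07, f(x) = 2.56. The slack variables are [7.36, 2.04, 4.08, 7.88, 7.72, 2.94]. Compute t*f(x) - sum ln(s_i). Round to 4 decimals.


Step 1: Compute log-barrier.
ln values: [1.9961, 0.7129, 1.4061, 2.0643, 2.0438, 1.0784]
phi = -(1.9961 + 0.7129 + 1.4061 + 2.0643 + 2.0438 + 1.0784) = -9.3017
Step 2: Compute augmented objective.
t*f(x) = 8.07*2.56 = 20.6592
Total = 20.6592 - 9.3017 = 11.3575


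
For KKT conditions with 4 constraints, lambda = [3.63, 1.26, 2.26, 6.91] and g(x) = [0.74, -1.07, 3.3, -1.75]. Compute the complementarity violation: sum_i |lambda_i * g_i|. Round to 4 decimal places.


KKT complementary slackness check:
lambda_1 * g_1 = 3.63 * 0.74 = 2.6862
lambda_2 * g_2 = 1.26 * -1.07 = -1.3482
lambda_3 * g_3 = 2.26 * 3.3 = 7.458
lambda_4 * g_4 = 6.91 * -1.75 = -12.0925
Total violation = 2.6862 + 1.3482 + 7.458 + 12.0925 = 23.5849


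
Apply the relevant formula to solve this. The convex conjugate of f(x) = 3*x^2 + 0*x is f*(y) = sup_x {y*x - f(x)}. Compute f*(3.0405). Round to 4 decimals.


f*(y) = sup_x {y*x - a*x^2 - b*x} = sup_x {(y-b)*x - a*x^2}
FOC: (y - b) - 2a*x = 0 => x* = (y - b)/(2a)
x* = (3.0405 - 0)/(2*3) = 0.5068
f*(3.0405) = (y-b)^2/(4a) = (3.0405 - 0)^2/(4*3)
= 9.2446/12 = 0.7704


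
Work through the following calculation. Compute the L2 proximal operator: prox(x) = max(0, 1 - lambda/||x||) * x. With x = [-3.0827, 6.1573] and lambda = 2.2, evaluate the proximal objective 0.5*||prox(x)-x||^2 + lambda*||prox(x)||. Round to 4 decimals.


Step 1: Compute ||x||.
||x|| = 6.8859
Step 2: Compute scaling factor.
scale = max(0, 1 - 2.2/6.8859) = 0.6805
Step 3: prox(x) = [-2.0978, 4.1901]
||prox(x)|| = 4.6859
Step 4: Proximal objective.
0.5*||prox-x||^2 = 2.42
lambda*||prox|| = 10.309
Total = 12.7289


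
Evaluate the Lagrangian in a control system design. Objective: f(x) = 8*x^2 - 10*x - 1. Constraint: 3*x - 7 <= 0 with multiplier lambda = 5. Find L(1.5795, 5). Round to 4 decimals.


Step 1: Evaluate f(x).
f(1.5795) = 8*1.5795^2 - 10*1.5795 - 1 = 3.1636
Step 2: Evaluate g(x).
g(1.5795) = 3*1.5795 - 7 = -2.2615
Step 3: Compute Lagrangian.
L = 3.1636 + 5*-2.2615 = -8.1439


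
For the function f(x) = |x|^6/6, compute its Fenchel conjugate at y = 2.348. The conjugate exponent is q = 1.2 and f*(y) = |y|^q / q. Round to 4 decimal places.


The conjugate exponent q satisfies 1/p + 1/q = 1.
p = 6, so q = 6/(6 - 1) = 1.2
|y|^q = 2.348^1.2 = 2.7851
f*(2.348) = 2.7851 / 1.2 = 2.3209


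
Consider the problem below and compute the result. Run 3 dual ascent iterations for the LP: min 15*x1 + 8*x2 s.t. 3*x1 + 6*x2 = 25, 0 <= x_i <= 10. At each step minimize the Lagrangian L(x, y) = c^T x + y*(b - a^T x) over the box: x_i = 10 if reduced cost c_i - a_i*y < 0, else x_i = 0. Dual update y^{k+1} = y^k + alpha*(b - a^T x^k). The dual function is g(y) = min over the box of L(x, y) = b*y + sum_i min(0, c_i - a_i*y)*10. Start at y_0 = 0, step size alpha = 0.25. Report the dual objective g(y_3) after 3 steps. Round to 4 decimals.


Dual ascent for LP: min 15*x1 + 8*x2, 3*x1 + 6*x2 = 25, 0 <= x_i <= 10
Step 1: y^k = 0.0, reduced costs: (15.0, 8.0)
  x^k = (0.0, 0.0), subgradient = b - a^T x = 25.0
  y^{k+1} = 0.0 + 0.25*25.0 = 6.25
Step 2: y^k = 6.25, reduced costs: (-3.75, -29.5)
  x^k = (10.0, 10.0), subgradient = b - a^T x = -65.0
  y^{k+1} = 6.25 + 0.25*-65.0 = -10.0
Step 3: y^k = -10.0, reduced costs: (45.0, 68.0)
  x^k = (0.0, 0.0), subgradient = b - a^T x = 25.0
  y^{k+1} = -10.0 + 0.25*25.0 = -3.75
Dual objective at y_3 = -3.75: reduced costs (26.25, 30.5), box minimizer x = (0.0, 0.0)
g(y_3) = b*y + (c1 - a1*y)*x1 + (c2 - a2*y)*x2 = 25*(-3.75) + 26.25*0.0 + 30.5*0.0 = -93.75 + 0.0 + 0.0 = -93.75


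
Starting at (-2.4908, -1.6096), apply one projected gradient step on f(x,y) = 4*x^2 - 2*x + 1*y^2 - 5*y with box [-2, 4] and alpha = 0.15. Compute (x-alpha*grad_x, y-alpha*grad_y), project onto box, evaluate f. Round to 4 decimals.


Step 1: Compute gradient at (-2.4908, -1.6096).
grad_x = 2*4*-2.4908 - 2 = -21.9264
grad_y = 2*1*-1.6096 - 5 = -8.2192
Step 2: Gradient step.
x_raw = -2.4908 - 0.15*-21.9264 = 0.7982
y_raw = -1.6096 - 0.15*-8.2192 = -0.3767
Step 3: Project onto [-2, 4].
x_proj = clip(0.7982) = 0.7982
y_proj = clip(-0.3767) = -0.3767
Step 4: Evaluate f.
f(0.7982, -0.3767) = 2.9774


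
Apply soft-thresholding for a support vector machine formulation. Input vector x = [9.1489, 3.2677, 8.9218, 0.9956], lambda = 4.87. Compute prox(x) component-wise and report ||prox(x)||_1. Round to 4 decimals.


Soft-thresholding with lambda = 4.87:
prox(9.1489) = sign(9.1489)*max(|9.1489| - 4.87, 0) = 4.2789
prox(3.2677) = sign(3.2677)*max(|3.2677| - 4.87, 0) = 0.0
prox(8.9218) = sign(8.9218)*max(|8.9218| - 4.87, 0) = 4.0518
prox(0.9956) = sign(0.9956)*max(|0.9956| - 4.87, 0) = 0.0
prox(x) = [4.2789, 0.0, 4.0518, 0.0]
||prox(x)||_1 = 4.2789 + 0.0 + 4.0518 + 0.0 = 8.3307


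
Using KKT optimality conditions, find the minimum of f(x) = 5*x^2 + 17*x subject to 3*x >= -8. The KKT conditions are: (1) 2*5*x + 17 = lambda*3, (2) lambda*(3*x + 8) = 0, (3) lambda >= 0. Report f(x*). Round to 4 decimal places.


Step 1: Try lambda = 0 (constraint inactive).
Stationarity: 2*5*x + 17 = 0
x* = -17/(2*5) = -1.7
Check constraint: 3*-1.7 = -5.1 >= -8 -- satisfied.
Step 2: Compute optimal value.
f(x*) = 5*(-1.7)^2 + 17*(-1.7) = -14.45


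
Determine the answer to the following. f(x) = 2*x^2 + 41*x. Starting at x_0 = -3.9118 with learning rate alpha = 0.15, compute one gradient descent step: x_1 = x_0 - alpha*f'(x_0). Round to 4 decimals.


We compute the gradient at x_0 and apply the update.
f'(x) = 4*x + 41
f'(-3.9118) = 4*-3.9118 + 41 = 25.3528
x_1 = -3.9118 - 0.15*25.3528 = -7.7147


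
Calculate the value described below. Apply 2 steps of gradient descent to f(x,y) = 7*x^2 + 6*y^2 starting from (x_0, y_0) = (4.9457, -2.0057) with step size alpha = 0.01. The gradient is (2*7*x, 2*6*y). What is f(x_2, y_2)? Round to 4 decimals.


Gradient descent on f(x,y) = 7*x^2 + 6*y^2.
Starting point: (4.9457, -2.0057), alpha = 0.01
Step 1: grad_x = 2*7*4.9457 = 69.2398, grad_y = 2*6*-2.0057 = -24.0684
  x_1 = 4.9457 - 0.01*69.2398 = 4.2533
  y_1 = -2.0057 - 0.01*-24.0684 = -1.765
Step 2: grad_x = 2*7*4.2533 = 59.5462, grad_y = 2*6*-1.765 = -21.1802
  x_2 = 4.2533 - 0.01*59.5462 = 3.6578
  y_2 = -1.765 - 0.01*-21.1802 = -1.5532
f(3.6578, -1.5532) = 7*3.6578^2 + 6*(-1.5532)^2 = 108.1334


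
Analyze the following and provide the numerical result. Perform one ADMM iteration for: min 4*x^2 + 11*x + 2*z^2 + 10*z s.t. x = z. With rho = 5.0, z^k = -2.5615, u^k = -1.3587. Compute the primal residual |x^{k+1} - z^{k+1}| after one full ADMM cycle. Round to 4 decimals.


ADMM iteration with rho = 5.0, z^k = -2.5615, u^k = -1.3587
Step 1: x-update.
Minimize 4*x^2 + 11*x + (5.0/2)*(x + 2.5615 - 1.3587)^2
FOC: (2*4 + 5.0)*x = -11 + 5.0*(-2.5615 + 1.3587)
x^{k+1} = -1.3088
Step 2: z-update.
Minimize 2*z^2 + 10*z + (5.0/2)*(-1.3088 - z - 1.3587)^2
FOC: (2*2 + 5.0)*z = -10 + 5.0*(-1.3088 - 1.3587)
z^{k+1} = -2.593
Step 3: u-update.
u^{k+1} = -1.3587 - 1.3088 + 2.593 = -0.0744
Step 4: Primal residual = |-1.3088 + 2.593| = 1.2843


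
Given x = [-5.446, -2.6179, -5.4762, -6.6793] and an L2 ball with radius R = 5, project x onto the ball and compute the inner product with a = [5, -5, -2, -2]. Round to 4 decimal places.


Step 1: Compute ||x|| (intermediates to 6 decimals).
||x|| = sqrt((-5.446)^2 + (-2.6179)^2 + (-5.4762)^2 + (-6.6793)^2) = 10.541069
Step 2: Project.
Since ||x|| > R, scale = R/||x|| = 5/10.541069 = 0.474335, proj(x) = scale * x
proj(x) = [-2.583228, -1.241762, -2.597553, -3.168226]
Step 3: Dot product.
a^T * proj(x) = 5*(-2.583228) - 5*(-1.241762) - 2*(-2.597553) - 2*(-3.168226) = 4.8242


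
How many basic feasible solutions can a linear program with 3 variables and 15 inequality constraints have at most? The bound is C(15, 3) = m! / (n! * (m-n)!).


Each vertex corresponds to some choice of n active constraints out of m, so the number of vertices is at most C(m, n) = m! / (n!(m-n)!).
m = 15, n = 3
Numerator: 15 * 14 * 13
Denominator: 3! = 6
C(15, 3) = 455


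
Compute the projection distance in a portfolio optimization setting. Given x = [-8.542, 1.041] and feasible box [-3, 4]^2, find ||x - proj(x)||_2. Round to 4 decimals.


Project each component onto [-3, 4].
clip(-8.542) = -3.0, clip(1.041) = 1.041
Projection = [-3.0, 1.041]
Squared diffs: [30.7138, 0.0]
Distance = sqrt(30.7138) = 5.542


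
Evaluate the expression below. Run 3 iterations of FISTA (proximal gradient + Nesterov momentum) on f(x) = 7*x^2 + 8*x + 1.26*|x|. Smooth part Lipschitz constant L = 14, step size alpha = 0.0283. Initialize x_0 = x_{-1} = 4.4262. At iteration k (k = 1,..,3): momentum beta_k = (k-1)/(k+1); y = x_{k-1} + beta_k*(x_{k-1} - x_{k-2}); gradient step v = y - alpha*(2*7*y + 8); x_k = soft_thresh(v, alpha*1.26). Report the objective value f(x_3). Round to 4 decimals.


FISTA on f(x) = 7*x^2 + 8*x + 1.26*|x|
L = 14, alpha = 0.0283
Iteration 1: beta = 0.0, y = 4.4262 + 0.0*(4.4262 - 4.4262) = 4.4262
  grad(y) = 69.9668, v = y - alpha*grad = 2.4461
  prox(v) = soft_thresh(2.4461, 0.0357) = 2.4105
Iteration 2: beta = 0.3333, y = 2.4105 + 0.3333*(2.4105 - 4.4262) = 1.7386
  grad(y) = 32.3401, v = y - alpha*grad = 0.8234
  prox(v) = soft_thresh(0.8234, 0.0357) = 0.7877
Iteration 3: beta = 0.5, y = 0.7877 + 0.5*(0.7877 - 2.4105) = -0.0237
  grad(y) = 7.6682, v = y - alpha*grad = -0.2407
  prox(v) = soft_thresh(-0.2407, 0.0357) = -0.2051
f(x_3) = 7*(-0.2051)^2 + 8*(-0.2051) + 1.26*|-0.2051| = -1.0877


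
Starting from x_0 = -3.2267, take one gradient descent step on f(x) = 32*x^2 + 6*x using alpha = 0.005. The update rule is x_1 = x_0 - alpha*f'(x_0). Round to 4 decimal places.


We compute the gradient at x_0 and apply the update.
f'(x) = 64*x + 6
f'(-3.2267) = 64*-3.2267 + 6 = -200.5088
x_1 = -3.2267 - 0.005*-200.5088 = -2.2242


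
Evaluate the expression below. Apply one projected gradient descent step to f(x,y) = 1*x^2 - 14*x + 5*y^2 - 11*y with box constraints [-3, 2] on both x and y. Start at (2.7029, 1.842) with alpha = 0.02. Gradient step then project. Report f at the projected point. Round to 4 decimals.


Step 1: Compute gradient at (2.7029, 1.842).
grad_x = 2*1*2.7029 - 14 = -8.5942
grad_y = 2*5*1.842 - 11 = 7.42
Step 2: Gradient step.
x_raw = 2.7029 - 0.02*-8.5942 = 2.8748
y_raw = 1.842 - 0.02*7.42 = 1.6936
Step 3: Project onto [-3, 2].
x_proj = clip(2.8748) = 2.0
y_proj = clip(1.6936) = 1.6936
Step 4: Evaluate f.
f(2.0, 1.6936) = -28.2882


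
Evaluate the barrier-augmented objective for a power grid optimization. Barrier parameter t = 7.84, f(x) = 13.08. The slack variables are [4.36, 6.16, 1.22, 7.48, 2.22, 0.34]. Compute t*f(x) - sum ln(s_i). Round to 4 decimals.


Step 1: Compute log-barrier.
ln values: [1.4725, 1.8181, 0.1989, 2.0122, 0.7975, -1.0788]
phi = -(1.4725 + 1.8181 + 0.1989 + 2.0122 + 0.7975 - 1.0788) = -5.2203
Step 2: Compute augmented objective.
t*f(x) = 7.84*13.08 = 102.5472
Total = 102.5472 - 5.2203 = 97.3269


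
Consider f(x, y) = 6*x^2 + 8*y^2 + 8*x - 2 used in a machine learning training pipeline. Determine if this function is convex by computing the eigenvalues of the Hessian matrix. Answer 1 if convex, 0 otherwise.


The Hessian of f(x,y) = 6*x^2 + 8*y^2 + 8*x - 2 is:
H = [[12, 0], [0, 16]]
Trace = 12 + 16 = 28
Determinant = 12*16 - (0)^2 = 192
Discriminant = (28)^2 - 4*192 = 16.0
Eigenvalues: lambda_1 = 12.0, lambda_2 = 16.0
The function is convex.

1


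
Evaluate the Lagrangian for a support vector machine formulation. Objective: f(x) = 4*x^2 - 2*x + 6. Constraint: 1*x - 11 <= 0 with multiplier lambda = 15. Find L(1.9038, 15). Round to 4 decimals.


Step 1: Evaluate f(x).
f(1.9038) = 4*1.9038^2 - 2*1.9038 + 6 = 16.6902
Step 2: Evaluate g(x).
g(1.9038) = 1*1.9038 - 11 = -9.0962
Step 3: Compute Lagrangian.
L = 16.6902 + 15*-9.0962 = -119.7528


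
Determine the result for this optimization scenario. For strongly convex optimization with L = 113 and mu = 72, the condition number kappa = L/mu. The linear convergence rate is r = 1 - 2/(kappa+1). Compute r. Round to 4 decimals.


Step 1: Compute the condition number.
kappa = L/mu = 113/72 = 1.5694
Step 2: Compute the convergence rate.
r = 1 - 2/(kappa + 1) = 1 - 2*mu/(L + mu) = (L - mu)/(L + mu) = 41/185 = 0.2216


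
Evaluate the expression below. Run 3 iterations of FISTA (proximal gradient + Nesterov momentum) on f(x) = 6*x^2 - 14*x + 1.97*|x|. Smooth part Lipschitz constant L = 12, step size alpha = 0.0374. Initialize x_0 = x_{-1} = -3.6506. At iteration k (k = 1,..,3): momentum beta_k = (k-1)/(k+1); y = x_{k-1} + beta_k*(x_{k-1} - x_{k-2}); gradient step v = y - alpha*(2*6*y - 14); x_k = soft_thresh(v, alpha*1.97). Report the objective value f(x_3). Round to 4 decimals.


FISTA on f(x) = 6*x^2 - 14*x + 1.97*|x|
L = 12, alpha = 0.0374
Iteration 1: beta = 0.0, y = -3.6506 + 0.0*(-3.6506 + 3.6506) = -3.6506
  grad(y) = -57.8072, v = y - alpha*grad = -1.4886
  prox(v) = soft_thresh(-1.4886, 0.0737) = -1.4149
Iteration 2: beta = 0.3333, y = -1.4149 + 0.3333*(-1.4149 + 3.6506) = -0.6697
  grad(y) = -22.0365, v = y - alpha*grad = 0.1545
  prox(v) = soft_thresh(0.1545, 0.0737) = 0.0808
Iteration 3: beta = 0.5, y = 0.0808 + 0.5*(0.0808 + 1.4149) = 0.8286
  grad(y) = -4.0564, v = y - alpha*grad = 0.9803
  prox(v) = soft_thresh(0.9803, 0.0737) = 0.9067
f(x_3) = 6*0.9067^2 - 14*0.9067 + 1.97*|0.9067| = -5.9749


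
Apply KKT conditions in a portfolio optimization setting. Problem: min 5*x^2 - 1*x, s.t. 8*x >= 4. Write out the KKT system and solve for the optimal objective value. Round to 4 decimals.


Step 1: Try lambda = 0 (constraint inactive).
x_unc = 1/(2*5) = 0.1
Check: 8*0.1 = 0.8 < 4 -- violated!
Step 2: Constraint must be active: 8*x = 4
x* = 4/8 = 0.5
lambda = (2*5*0.5 - 1)/8 = 0.5
Step 3: Compute optimal value.
f(x*) = 5*0.5^2 - 1*0.5 = 0.75


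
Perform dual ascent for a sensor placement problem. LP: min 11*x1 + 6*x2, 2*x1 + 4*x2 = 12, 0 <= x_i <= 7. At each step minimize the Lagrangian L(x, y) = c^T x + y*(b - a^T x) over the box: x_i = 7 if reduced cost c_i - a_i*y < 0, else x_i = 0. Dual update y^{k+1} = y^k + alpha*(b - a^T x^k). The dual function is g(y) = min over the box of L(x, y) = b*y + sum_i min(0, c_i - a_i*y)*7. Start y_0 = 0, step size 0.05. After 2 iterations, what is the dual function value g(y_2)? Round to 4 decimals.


Dual ascent for LP: min 11*x1 + 6*x2, 2*x1 + 4*x2 = 12, 0 <= x_i <= 7
Step 1: y^k = 0.0, reduced costs: (11.0, 6.0)
  x^k = (0.0, 0.0), subgradient = b - a^T x = 12.0
  y^{k+1} = 0.0 + 0.05*12.0 = 0.6
Step 2: y^k = 0.6, reduced costs: (9.8, 3.6)
  x^k = (0.0, 0.0), subgradient = b - a^T x = 12.0
  y^{k+1} = 0.6 + 0.05*12.0 = 1.2
Dual objective at y_2 = 1.2: reduced costs (8.6, 1.2), box minimizer x = (0.0, 0.0)
g(y_2) = b*y + (c1 - a1*y)*x1 + (c2 - a2*y)*x2 = 12*1.2 + 8.6*0.0 + 1.2*0.0 = 14.4 + 0.0 + 0.0 = 14.4


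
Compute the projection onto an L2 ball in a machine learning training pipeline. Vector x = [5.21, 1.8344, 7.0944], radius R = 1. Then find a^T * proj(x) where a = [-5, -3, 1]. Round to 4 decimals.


Step 1: Compute ||x|| (intermediates to 6 decimals).
||x|| = sqrt(5.21^2 + 1.8344^2 + 7.0944^2) = 8.991086
Step 2: Project.
Since ||x|| > R, scale = R/||x|| = 1/8.991086 = 0.111221, proj(x) = scale * x
proj(x) = [0.579461, 0.204024, 0.789046]
Step 3: Dot product.
a^T * proj(x) = -5*0.579461 - 3*0.204024 + 1*0.789046 = -2.7203


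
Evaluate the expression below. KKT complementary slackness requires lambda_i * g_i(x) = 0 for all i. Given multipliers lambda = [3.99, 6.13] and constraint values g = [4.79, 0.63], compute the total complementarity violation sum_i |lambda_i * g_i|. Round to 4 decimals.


KKT complementary slackness check:
lambda_1 * g_1 = 3.99 * 4.79 = 19.1121
lambda_2 * g_2 = 6.13 * 0.63 = 3.8619
Total violation = 19.1121 + 3.8619 = 22.974


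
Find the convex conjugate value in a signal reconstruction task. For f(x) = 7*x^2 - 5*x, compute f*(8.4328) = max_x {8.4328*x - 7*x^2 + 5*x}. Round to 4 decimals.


f*(y) = sup_x {y*x - a*x^2 - b*x} = sup_x {(y-b)*x - a*x^2}
FOC: (y - b) - 2a*x = 0 => x* = (y - b)/(2a)
x* = (8.4328 + 5)/(2*7) = 0.9595
f*(8.4328) = (y-b)^2/(4a) = (8.4328 + 5)^2/(4*7)
= 180.4401/28 = 6.4443


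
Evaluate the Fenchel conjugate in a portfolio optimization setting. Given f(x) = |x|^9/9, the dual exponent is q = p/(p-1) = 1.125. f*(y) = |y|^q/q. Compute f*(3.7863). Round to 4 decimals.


The conjugate exponent q satisfies 1/p + 1/q = 1.
p = 9, so q = 9/(9 - 1) = 1.125
|y|^q = 3.7863^1.125 = 4.4719
f*(3.7863) = 4.4719 / 1.125 = 3.975


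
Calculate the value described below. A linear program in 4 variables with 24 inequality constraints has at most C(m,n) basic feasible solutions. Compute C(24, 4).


Each vertex corresponds to some choice of n active constraints out of m, so the number of vertices is at most C(m, n) = m! / (n!(m-n)!).
m = 24, n = 4
Numerator: 24 * 23 * 22 * 21
Denominator: 4! = 24
C(24, 4) = 10626


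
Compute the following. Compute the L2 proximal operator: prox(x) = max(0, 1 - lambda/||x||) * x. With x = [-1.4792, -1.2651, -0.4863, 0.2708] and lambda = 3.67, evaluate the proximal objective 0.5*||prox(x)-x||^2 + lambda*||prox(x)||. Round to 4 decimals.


Step 1: Compute ||x||.
||x|| = 2.0244
Step 2: Compute scaling factor.
scale = max(0, 1 - 3.67/2.0244) = 0.0
Step 3: prox(x) = [-0.0, -0.0, -0.0, 0.0]
||prox(x)|| = 0.0
Step 4: Proximal objective.
0.5*||prox-x||^2 = 2.0492
lambda*||prox|| = 0.0
Total = 2.0492


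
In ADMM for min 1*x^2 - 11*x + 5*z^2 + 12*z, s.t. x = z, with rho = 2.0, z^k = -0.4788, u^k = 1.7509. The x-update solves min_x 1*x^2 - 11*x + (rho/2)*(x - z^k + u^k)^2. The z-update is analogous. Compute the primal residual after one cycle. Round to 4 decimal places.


ADMM iteration with rho = 2.0, z^k = -0.4788, u^k = 1.7509
Step 1: x-update.
Minimize 1*x^2 - 11*x + (2.0/2)*(x + 0.4788 + 1.7509)^2
FOC: (2*1 + 2.0)*x = 11 + 2.0*(-0.4788 - 1.7509)
x^{k+1} = 1.6352
Step 2: z-update.
Minimize 5*z^2 + 12*z + (2.0/2)*(1.6352 - z + 1.7509)^2
FOC: (2*5 + 2.0)*z = -12 + 2.0*(1.6352 + 1.7509)
z^{k+1} = -0.4357
Step 3: u-update.
u^{k+1} = 1.7509 + 1.6352 + 0.4357 = 3.8217
Step 4: Primal residual = |1.6352 + 0.4357| = 2.0708


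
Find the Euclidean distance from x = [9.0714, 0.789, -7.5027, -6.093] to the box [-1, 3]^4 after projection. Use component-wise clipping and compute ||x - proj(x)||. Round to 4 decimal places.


Project each component onto [-1, 3].
clip(9.0714) = 3.0, clip(0.789) = 0.789, clip(-7.5027) = -1.0, clip(-6.093) = -1.0
Projection = [3.0, 0.789, -1.0, -1.0]
Squared diffs: [36.8619, 0.0, 42.2851, 25.9386]
Distance = sqrt(105.0856) = 10.2511


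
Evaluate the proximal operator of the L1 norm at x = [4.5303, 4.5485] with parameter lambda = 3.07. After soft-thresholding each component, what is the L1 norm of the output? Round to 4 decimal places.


Soft-thresholding with lambda = 3.07:
prox(4.5303) = sign(4.5303)*max(|4.5303| - 3.07, 0) = 1.4603
prox(4.5485) = sign(4.5485)*max(|4.5485| - 3.07, 0) = 1.4785
prox(x) = [1.4603, 1.4785]
||prox(x)||_1 = 1.4603 + 1.4785 = 2.9388


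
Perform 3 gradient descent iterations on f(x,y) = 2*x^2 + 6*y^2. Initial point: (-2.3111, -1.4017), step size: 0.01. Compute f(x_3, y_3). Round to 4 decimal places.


Gradient descent on f(x,y) = 2*x^2 + 6*y^2.
Starting point: (-2.3111, -1.4017), alpha = 0.01
Step 1: grad_x = 2*2*-2.3111 = -9.2444, grad_y = 2*6*-1.4017 = -16.8204
  x_1 = -2.3111 - 0.01*-9.2444 = -2.2187
  y_1 = -1.4017 - 0.01*-16.8204 = -1.2335
Step 2: grad_x = 2*2*-2.2187 = -8.8746, grad_y = 2*6*-1.2335 = -14.802
  x_2 = -2.2187 - 0.01*-8.8746 = -2.1299
  y_2 = -1.2335 - 0.01*-14.802 = -1.0855
Step 3: grad_x = 2*2*-2.1299 = -8.5196, grad_y = 2*6*-1.0855 = -13.0257
  x_3 = -2.1299 - 0.01*-8.5196 = -2.0447
  y_3 = -1.0855 - 0.01*-13.0257 = -0.9552
f(-2.0447, -0.9552) = 2*(-2.0447)^2 + 6*(-0.9552)^2 = 13.8364


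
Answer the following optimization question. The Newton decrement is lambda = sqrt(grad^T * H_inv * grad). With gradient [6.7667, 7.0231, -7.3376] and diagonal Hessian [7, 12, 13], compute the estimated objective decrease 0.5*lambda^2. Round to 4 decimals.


Step 1: H is diagonal, so H^(-1) * g = [0.9667, 0.5853, -0.5644].
Step 2: g^T H^(-1) g = sum_i g_i^2 / H_ii
  = (6.7667)^2/7 + (7.0231)^2/12 + (-7.3376)^2/13
  = 6.5412 + 4.1103 + 4.1416 = 14.7931
Step 3: Objective decrease = 0.5 * g^T H^(-1) g = 7.3965


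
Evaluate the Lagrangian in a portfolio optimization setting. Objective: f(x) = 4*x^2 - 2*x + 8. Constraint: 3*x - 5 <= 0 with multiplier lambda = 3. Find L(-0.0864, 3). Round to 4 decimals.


Step 1: Evaluate f(x).
f(-0.0864) = 4*(-0.0864)^2 - 2*(-0.0864) + 8 = 8.2027
Step 2: Evaluate g(x).
g(-0.0864) = 3*-0.0864 - 5 = -5.2592
Step 3: Compute Lagrangian.
L = 8.2027 + 3*-5.2592 = -7.5749


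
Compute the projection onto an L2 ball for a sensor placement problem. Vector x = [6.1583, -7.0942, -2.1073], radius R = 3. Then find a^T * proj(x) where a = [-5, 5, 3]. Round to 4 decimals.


Step 1: Compute ||x|| (intermediates to 6 decimals).
||x|| = sqrt(6.1583^2 + (-7.0942)^2 + (-2.1073)^2) = 9.627723
Step 2: Project.
Since ||x|| > R, scale = R/||x|| = 3/9.627723 = 0.3116, proj(x) = scale * x
proj(x) = [1.918926, -2.210553, -0.656635]
Step 3: Dot product.
a^T * proj(x) = -5*1.918926 + 5*(-2.210553) + 3*(-0.656635) = -22.6173


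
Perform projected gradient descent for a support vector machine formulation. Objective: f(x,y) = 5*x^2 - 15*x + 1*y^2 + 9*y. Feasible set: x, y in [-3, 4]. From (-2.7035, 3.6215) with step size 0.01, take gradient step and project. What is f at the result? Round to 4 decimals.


Step 1: Compute gradient at (-2.7035, 3.6215).
grad_x = 2*5*-2.7035 - 15 = -42.035
grad_y = 2*1*3.6215 + 9 = 16.243
Step 2: Gradient step.
x_raw = -2.7035 - 0.01*-42.035 = -2.2832
y_raw = 3.6215 - 0.01*16.243 = 3.4591
Step 3: Project onto [-3, 4].
x_proj = clip(-2.2832) = -2.2832
y_proj = clip(3.4591) = 3.4591
Step 4: Evaluate f.
f(-2.2832, 3.4591) = 103.4079


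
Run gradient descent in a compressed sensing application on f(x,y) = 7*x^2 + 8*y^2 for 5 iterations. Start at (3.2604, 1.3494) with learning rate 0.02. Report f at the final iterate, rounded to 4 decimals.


Gradient descent on f(x,y) = 7*x^2 + 8*y^2.
Starting point: (3.2604, 1.3494), alpha = 0.02
Step 1: grad_x = 2*7*3.2604 = 45.6456, grad_y = 2*8*1.3494 = 21.5904
  x_1 = 3.2604 - 0.02*45.6456 = 2.3475
  y_1 = 1.3494 - 0.02*21.5904 = 0.9176
Step 2: grad_x = 2*7*2.3475 = 32.8648, grad_y = 2*8*0.9176 = 14.6815
  x_2 = 2.3475 - 0.02*32.8648 = 1.6902
  y_2 = 0.9176 - 0.02*14.6815 = 0.624
Step 3: grad_x = 2*7*1.6902 = 23.6627, grad_y = 2*8*0.624 = 9.9834
  x_3 = 1.6902 - 0.02*23.6627 = 1.2169
  y_3 = 0.624 - 0.02*9.9834 = 0.4243
Step 4: grad_x = 2*7*1.2169 = 17.0371, grad_y = 2*8*0.4243 = 6.7887
  x_4 = 1.2169 - 0.02*17.0371 = 0.8762
  y_4 = 0.4243 - 0.02*6.7887 = 0.2885
Step 5: grad_x = 2*7*0.8762 = 12.2667, grad_y = 2*8*0.2885 = 4.6163
  x_5 = 0.8762 - 0.02*12.2667 = 0.6309
  y_5 = 0.2885 - 0.02*4.6163 = 0.1962
f(0.6309, 0.1962) = 7*0.6309^2 + 8*0.1962^2 = 3.0938


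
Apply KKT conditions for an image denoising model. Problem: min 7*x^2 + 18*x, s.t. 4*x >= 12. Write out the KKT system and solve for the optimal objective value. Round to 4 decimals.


Step 1: Try lambda = 0 (constraint inactive).
x_unc = -18/(2*7) = -1.2857
Check: 4*-1.2857 = -5.1428 < 12 -- violated!
Step 2: Constraint must be active: 4*x = 12
x* = 12/4 = 3.0
lambda = (2*7*3.0 + 18)/4 = 15.0
Step 3: Compute optimal value.
f(x*) = 7*3.0^2 + 18*3.0 = 117.0


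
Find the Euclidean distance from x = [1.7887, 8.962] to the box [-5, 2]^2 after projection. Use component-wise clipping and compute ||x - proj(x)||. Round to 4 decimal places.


Project each component onto [-5, 2].
clip(1.7887) = 1.7887, clip(8.962) = 2.0
Projection = [1.7887, 2.0]
Squared diffs: [0.0, 48.4694]
Distance = sqrt(48.4694) = 6.962


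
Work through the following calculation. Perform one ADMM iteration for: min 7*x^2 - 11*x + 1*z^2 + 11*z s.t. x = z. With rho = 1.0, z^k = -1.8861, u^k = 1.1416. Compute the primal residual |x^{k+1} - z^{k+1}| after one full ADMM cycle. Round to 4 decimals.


ADMM iteration with rho = 1.0, z^k = -1.8861, u^k = 1.1416
Step 1: x-update.
Minimize 7*x^2 - 11*x + (1.0/2)*(x + 1.8861 + 1.1416)^2
FOC: (2*7 + 1.0)*x = 11 + 1.0*(-1.8861 - 1.1416)
x^{k+1} = 0.5315
Step 2: z-update.
Minimize 1*z^2 + 11*z + (1.0/2)*(0.5315 - z + 1.1416)^2
FOC: (2*1 + 1.0)*z = -11 + 1.0*(0.5315 + 1.1416)
z^{k+1} = -3.109
Step 3: u-update.
u^{k+1} = 1.1416 + 0.5315 + 3.109 = 4.7821
Step 4: Primal residual = |0.5315 + 3.109| = 3.6405


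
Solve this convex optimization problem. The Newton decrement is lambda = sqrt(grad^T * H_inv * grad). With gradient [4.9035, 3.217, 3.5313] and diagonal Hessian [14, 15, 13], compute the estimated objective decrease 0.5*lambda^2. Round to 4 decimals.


Step 1: H is diagonal, so H^(-1) * g = [0.3503, 0.2145, 0.2716].
Step 2: g^T H^(-1) g = sum_i g_i^2 / H_ii
  = (4.9035)^2/14 + (3.217)^2/15 + (3.5313)^2/13
  = 1.7175 + 0.6899 + 0.9592 = 3.3666
Step 3: Objective decrease = 0.5 * g^T H^(-1) g = 1.6833


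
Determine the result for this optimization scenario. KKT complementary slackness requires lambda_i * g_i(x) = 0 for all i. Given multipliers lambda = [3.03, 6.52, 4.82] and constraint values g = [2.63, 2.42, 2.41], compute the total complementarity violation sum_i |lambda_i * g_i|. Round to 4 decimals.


KKT complementary slackness check:
lambda_1 * g_1 = 3.03 * 2.63 = 7.9689
lambda_2 * g_2 = 6.52 * 2.42 = 15.7784
lambda_3 * g_3 = 4.82 * 2.41 = 11.6162
Total violation = 7.9689 + 15.7784 + 11.6162 = 35.3635


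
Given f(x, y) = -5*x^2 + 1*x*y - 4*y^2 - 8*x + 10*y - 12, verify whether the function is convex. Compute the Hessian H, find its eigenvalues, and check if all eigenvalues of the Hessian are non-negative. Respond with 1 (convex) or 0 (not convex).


The Hessian of f(x,y) = -5*x^2 + 1*x*y - 4*y^2 - 8*x + 10*y - 12 is:
H = [[-10, 1], [1, -8]]
Trace = -10 - 8 = -18
Determinant = -10*-8 - (1)^2 = 79
Discriminant = (-18)^2 - 4*79 = 8.0
Eigenvalues: lambda_1 = -10.4142, lambda_2 = -7.5858
The function is not convex.

0


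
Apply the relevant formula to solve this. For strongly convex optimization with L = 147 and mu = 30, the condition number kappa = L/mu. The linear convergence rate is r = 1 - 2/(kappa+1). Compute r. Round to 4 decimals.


Step 1: Compute the condition number.
kappa = L/mu = 147/30 = 4.9
Step 2: Compute the convergence rate.
r = 1 - 2/(kappa + 1) = 1 - 2*mu/(L + mu) = (L - mu)/(L + mu) = 117/177 = 0.661


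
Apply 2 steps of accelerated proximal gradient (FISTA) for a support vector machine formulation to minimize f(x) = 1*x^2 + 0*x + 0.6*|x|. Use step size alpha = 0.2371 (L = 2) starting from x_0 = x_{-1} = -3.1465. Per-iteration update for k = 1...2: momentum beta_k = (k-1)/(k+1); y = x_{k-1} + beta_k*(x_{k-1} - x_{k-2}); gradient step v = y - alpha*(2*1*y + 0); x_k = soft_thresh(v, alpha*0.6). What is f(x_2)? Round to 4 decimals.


FISTA on f(x) = 1*x^2 + 0*x + 0.6*|x|
L = 2, alpha = 0.2371
Iteration 1: beta = 0.0, y = -3.1465 + 0.0*(-3.1465 + 3.1465) = -3.1465
  grad(y) = -6.293, v = y - alpha*grad = -1.6544
  prox(v) = soft_thresh(-1.6544, 0.1423) = -1.5122
Iteration 2: beta = 0.3333, y = -1.5122 + 0.3333*(-1.5122 + 3.1465) = -0.9674
  grad(y) = -1.9348, v = y - alpha*grad = -0.5087
  prox(v) = soft_thresh(-0.5087, 0.1423) = -0.3664
f(x_2) = 1*(-0.3664)^2 + 0*(-0.3664) + 0.6*|-0.3664| = 0.3541


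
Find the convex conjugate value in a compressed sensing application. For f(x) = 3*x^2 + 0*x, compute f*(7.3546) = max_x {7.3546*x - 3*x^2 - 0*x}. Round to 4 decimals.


f*(y) = sup_x {y*x - a*x^2 - b*x} = sup_x {(y-b)*x - a*x^2}
FOC: (y - b) - 2a*x = 0 => x* = (y - b)/(2a)
x* = (7.3546 - 0)/(2*3) = 1.2258
f*(7.3546) = (y-b)^2/(4a) = (7.3546 - 0)^2/(4*3)
= 54.0901/12 = 4.5075


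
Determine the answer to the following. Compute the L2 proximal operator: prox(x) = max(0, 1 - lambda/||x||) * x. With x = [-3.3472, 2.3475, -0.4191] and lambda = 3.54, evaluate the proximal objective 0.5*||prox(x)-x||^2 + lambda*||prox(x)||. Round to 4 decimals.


Step 1: Compute ||x||.
||x|| = 4.1098
Step 2: Compute scaling factor.
scale = max(0, 1 - 3.54/4.1098) = 0.1386
Step 3: prox(x) = [-0.464, 0.3254, -0.0581]
||prox(x)|| = 0.5698
Step 4: Proximal objective.
0.5*||prox-x||^2 = 6.2658
lambda*||prox|| = 2.0171
Total = 8.2828


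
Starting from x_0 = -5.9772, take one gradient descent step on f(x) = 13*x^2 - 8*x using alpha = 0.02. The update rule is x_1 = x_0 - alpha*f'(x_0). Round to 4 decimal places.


We compute the gradient at x_0 and apply the update.
f'(x) = 26*x - 8
f'(-5.9772) = 26*-5.9772 - 8 = -163.4072
x_1 = -5.9772 - 0.02*-163.4072 = -2.7091


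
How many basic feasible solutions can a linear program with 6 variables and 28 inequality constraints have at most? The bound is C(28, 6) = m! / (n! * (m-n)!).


Each vertex corresponds to some choice of n active constraints out of m, so the number of vertices is at most C(m, n) = m! / (n!(m-n)!).
m = 28, n = 6
Numerator: 28 * 27 * 26 * 25 * 24 * 23
Denominator: 6! = 720
C(28, 6) = 376740


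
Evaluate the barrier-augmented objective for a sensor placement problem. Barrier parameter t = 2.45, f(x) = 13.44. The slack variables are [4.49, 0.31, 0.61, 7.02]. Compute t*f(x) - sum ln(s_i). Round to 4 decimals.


Step 1: Compute log-barrier.
ln values: [1.5019, -1.1712, -0.4943, 1.9488]
phi = -(1.5019 - 1.1712 - 0.4943 + 1.9488) = -1.7851
Step 2: Compute augmented objective.
t*f(x) = 2.45*13.44 = 32.928
Total = 32.928 - 1.7851 = 31.1429


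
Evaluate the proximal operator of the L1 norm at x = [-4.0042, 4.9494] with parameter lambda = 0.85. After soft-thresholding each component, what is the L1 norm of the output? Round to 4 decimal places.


Soft-thresholding with lambda = 0.85:
prox(-4.0042) = sign(-4.0042)*max(|-4.0042| - 0.85, 0) = -3.1542
prox(4.9494) = sign(4.9494)*max(|4.9494| - 0.85, 0) = 4.0994
prox(x) = [-3.1542, 4.0994]
||prox(x)||_1 = 3.1542 + 4.0994 = 7.2536


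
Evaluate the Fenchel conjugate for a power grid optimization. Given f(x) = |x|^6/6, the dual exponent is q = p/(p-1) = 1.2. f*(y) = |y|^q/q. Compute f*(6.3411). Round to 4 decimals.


The conjugate exponent q satisfies 1/p + 1/q = 1.
p = 6, so q = 6/(6 - 1) = 1.2
|y|^q = 6.3411^1.2 = 9.1748
f*(6.3411) = 9.1748 / 1.2 = 7.6457


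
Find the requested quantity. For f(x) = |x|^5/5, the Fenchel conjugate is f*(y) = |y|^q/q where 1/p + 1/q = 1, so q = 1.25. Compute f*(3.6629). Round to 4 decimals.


The conjugate exponent q satisfies 1/p + 1/q = 1.
p = 5, so q = 5/(5 - 1) = 1.25
|y|^q = 3.6629^1.25 = 5.0674
f*(3.6629) = 5.0674 / 1.25 = 4.0539


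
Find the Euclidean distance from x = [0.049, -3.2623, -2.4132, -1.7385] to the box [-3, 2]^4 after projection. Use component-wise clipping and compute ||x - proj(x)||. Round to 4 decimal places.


Project each component onto [-3, 2].
clip(0.049) = 0.049, clip(-3.2623) = -3.0, clip(-2.4132) = -2.4132, clip(-1.7385) = -1.7385
Projection = [0.049, -3.0, -2.4132, -1.7385]
Squared diffs: [0.0, 0.0688, 0.0, 0.0]
Distance = sqrt(0.0688) = 0.2623


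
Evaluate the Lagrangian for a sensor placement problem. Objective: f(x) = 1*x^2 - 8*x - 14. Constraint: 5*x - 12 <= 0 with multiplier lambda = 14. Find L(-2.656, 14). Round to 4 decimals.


Step 1: Evaluate f(x).
f(-2.656) = 1*(-2.656)^2 - 8*(-2.656) - 14 = 14.3023
Step 2: Evaluate g(x).
g(-2.656) = 5*-2.656 - 12 = -25.28
Step 3: Compute Lagrangian.
L = 14.3023 + 14*-25.28 = -339.6177


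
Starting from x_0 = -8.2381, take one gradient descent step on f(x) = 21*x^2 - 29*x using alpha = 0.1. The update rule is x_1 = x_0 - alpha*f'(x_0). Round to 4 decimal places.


We compute the gradient at x_0 and apply the update.
f'(x) = 42*x - 29
f'(-8.2381) = 42*-8.2381 - 29 = -375.0002
x_1 = -8.2381 - 0.1*-375.0002 = 29.2619


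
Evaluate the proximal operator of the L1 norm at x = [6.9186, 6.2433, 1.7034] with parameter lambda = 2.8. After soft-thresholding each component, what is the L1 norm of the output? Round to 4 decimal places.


Soft-thresholding with lambda = 2.8:
prox(6.9186) = sign(6.9186)*max(|6.9186| - 2.8, 0) = 4.1186
prox(6.2433) = sign(6.2433)*max(|6.2433| - 2.8, 0) = 3.4433
prox(1.7034) = sign(1.7034)*max(|1.7034| - 2.8, 0) = 0.0
prox(x) = [4.1186, 3.4433, 0.0]
||prox(x)||_1 = 4.1186 + 3.4433 + 0.0 = 7.5619


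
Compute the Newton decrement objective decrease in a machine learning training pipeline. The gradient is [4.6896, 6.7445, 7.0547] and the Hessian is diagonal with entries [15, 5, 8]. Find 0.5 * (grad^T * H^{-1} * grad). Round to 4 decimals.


Step 1: H is diagonal, so H^(-1) * g = [0.3126, 1.3489, 0.8818].
Step 2: g^T H^(-1) g = sum_i g_i^2 / H_ii
  = (4.6896)^2/15 + (6.7445)^2/5 + (7.0547)^2/8
  = 1.4662 + 9.0977 + 6.2211 = 16.7849
Step 3: Objective decrease = 0.5 * g^T H^(-1) g = 8.3925


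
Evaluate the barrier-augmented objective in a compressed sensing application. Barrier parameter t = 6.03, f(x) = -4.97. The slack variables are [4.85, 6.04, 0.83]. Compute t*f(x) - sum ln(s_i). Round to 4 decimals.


Step 1: Compute log-barrier.
ln values: [1.579, 1.7984, -0.1863]
phi = -(1.579 + 1.7984 - 0.1863) = -3.1911
Step 2: Compute augmented objective.
t*f(x) = 6.03*-4.97 = -29.9691
Total = -29.9691 - 3.1911 = -33.1602


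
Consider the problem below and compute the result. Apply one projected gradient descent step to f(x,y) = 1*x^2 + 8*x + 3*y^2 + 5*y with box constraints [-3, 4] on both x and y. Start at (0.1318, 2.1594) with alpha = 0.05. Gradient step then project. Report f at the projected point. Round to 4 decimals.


Step 1: Compute gradient at (0.1318, 2.1594).
grad_x = 2*1*0.1318 + 8 = 8.2636
grad_y = 2*3*2.1594 + 5 = 17.9564
Step 2: Gradient step.
x_raw = 0.1318 - 0.05*8.2636 = -0.2814
y_raw = 2.1594 - 0.05*17.9564 = 1.2616
Step 3: Project onto [-3, 4].
x_proj = clip(-0.2814) = -0.2814
y_proj = clip(1.2616) = 1.2616
Step 4: Evaluate f.
f(-0.2814, 1.2616) = 8.9108


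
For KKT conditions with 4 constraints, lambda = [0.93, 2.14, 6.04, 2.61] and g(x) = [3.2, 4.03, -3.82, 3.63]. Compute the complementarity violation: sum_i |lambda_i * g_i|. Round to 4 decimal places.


KKT complementary slackness check:
lambda_1 * g_1 = 0.93 * 3.2 = 2.976
lambda_2 * g_2 = 2.14 * 4.03 = 8.6242
lambda_3 * g_3 = 6.04 * -3.82 = -23.0728
lambda_4 * g_4 = 2.61 * 3.63 = 9.4743
Total violation = 2.976 + 8.6242 + 23.0728 + 9.4743 = 44.1473


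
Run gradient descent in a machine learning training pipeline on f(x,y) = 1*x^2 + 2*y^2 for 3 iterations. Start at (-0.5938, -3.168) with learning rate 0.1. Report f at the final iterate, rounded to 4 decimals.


Gradient descent on f(x,y) = 1*x^2 + 2*y^2.
Starting point: (-0.5938, -3.168), alpha = 0.1
Step 1: grad_x = 2*1*-0.5938 = -1.1876, grad_y = 2*2*-3.168 = -12.672
  x_1 = -0.5938 - 0.1*-1.1876 = -0.475
  y_1 = -3.168 - 0.1*-12.672 = -1.9008
Step 2: grad_x = 2*1*-0.475 = -0.9501, grad_y = 2*2*-1.9008 = -7.6032
  x_2 = -0.475 - 0.1*-0.9501 = -0.38
  y_2 = -1.9008 - 0.1*-7.6032 = -1.1405
Step 3: grad_x = 2*1*-0.38 = -0.7601, grad_y = 2*2*-1.1405 = -4.5619
  x_3 = -0.38 - 0.1*-0.7601 = -0.304
  y_3 = -1.1405 - 0.1*-4.5619 = -0.6843
f(-0.304, -0.6843) = 1*(-0.304)^2 + 2*(-0.6843)^2 = 1.0289


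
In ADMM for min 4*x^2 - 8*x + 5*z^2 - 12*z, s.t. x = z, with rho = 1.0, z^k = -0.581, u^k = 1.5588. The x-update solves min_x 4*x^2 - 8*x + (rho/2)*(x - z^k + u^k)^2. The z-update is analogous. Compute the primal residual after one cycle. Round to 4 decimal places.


ADMM iteration with rho = 1.0, z^k = -0.581, u^k = 1.5588
Step 1: x-update.
Minimize 4*x^2 - 8*x + (1.0/2)*(x + 0.581 + 1.5588)^2
FOC: (2*4 + 1.0)*x = 8 + 1.0*(-0.581 - 1.5588)
x^{k+1} = 0.6511
Step 2: z-update.
Minimize 5*z^2 - 12*z + (1.0/2)*(0.6511 - z + 1.5588)^2
FOC: (2*5 + 1.0)*z = 12 + 1.0*(0.6511 + 1.5588)
z^{k+1} = 1.2918
Step 3: u-update.
u^{k+1} = 1.5588 + 0.6511 - 1.2918 = 0.9181
Step 4: Primal residual = |0.6511 - 1.2918| = 0.6407


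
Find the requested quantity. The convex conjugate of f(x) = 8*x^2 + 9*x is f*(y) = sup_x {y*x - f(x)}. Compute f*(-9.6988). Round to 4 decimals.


f*(y) = sup_x {y*x - a*x^2 - b*x} = sup_x {(y-b)*x - a*x^2}
FOC: (y - b) - 2a*x = 0 => x* = (y - b)/(2a)
x* = (-9.6988 - 9)/(2*8) = -1.1687
f*(-9.6988) = (y-b)^2/(4a) = (-9.6988 - 9)^2/(4*8)
= 349.6451/32 = 10.9264


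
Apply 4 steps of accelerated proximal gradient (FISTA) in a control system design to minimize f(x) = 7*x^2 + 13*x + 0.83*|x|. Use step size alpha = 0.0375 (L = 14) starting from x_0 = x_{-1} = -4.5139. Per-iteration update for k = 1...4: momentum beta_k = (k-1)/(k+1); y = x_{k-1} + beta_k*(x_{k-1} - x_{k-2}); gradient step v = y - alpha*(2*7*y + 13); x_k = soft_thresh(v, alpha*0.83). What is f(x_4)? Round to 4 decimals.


FISTA on f(x) = 7*x^2 + 13*x + 0.83*|x|
L = 14, alpha = 0.0375
Iteration 1: beta = 0.0, y = -4.5139 + 0.0*(-4.5139 + 4.5139) = -4.5139
  grad(y) = -50.1946, v = y - alpha*grad = -2.6316
  prox(v) = soft_thresh(-2.6316, 0.0311) = -2.6005
Iteration 2: beta = 0.3333, y = -2.6005 + 0.3333*(-2.6005 + 4.5139) = -1.9627
  grad(y) = -14.4774, v = y - alpha*grad = -1.4198
  prox(v) = soft_thresh(-1.4198, 0.0311) = -1.3886
Iteration 3: beta = 0.5, y = -1.3886 + 0.5*(-1.3886 + 2.6005) = -0.7827
  grad(y) = 2.0418, v = y - alpha*grad = -0.8593
  prox(v) = soft_thresh(-0.8593, 0.0311) = -0.8282
Iteration 4: beta = 0.6, y = -0.8282 + 0.6*(-0.8282 + 1.3886) = -0.4919
  grad(y) = 6.1136, v = y - alpha*grad = -0.7211
  prox(v) = soft_thresh(-0.7211, 0.0311) = -0.69
f(x_4) = 7*(-0.69)^2 + 13*(-0.69) + 0.83*|-0.69| = -5.0647
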